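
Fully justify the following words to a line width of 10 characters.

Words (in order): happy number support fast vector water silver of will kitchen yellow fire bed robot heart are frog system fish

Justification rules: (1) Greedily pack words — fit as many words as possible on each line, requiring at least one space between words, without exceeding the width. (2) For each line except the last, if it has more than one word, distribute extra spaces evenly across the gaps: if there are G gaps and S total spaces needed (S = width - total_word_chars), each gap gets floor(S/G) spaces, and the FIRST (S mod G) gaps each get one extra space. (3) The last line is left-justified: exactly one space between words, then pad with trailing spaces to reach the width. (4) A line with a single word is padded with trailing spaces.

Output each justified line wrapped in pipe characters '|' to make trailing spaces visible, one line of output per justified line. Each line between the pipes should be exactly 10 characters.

Answer: |happy     |
|number    |
|support   |
|fast      |
|vector    |
|water     |
|silver  of|
|will      |
|kitchen   |
|yellow    |
|fire   bed|
|robot     |
|heart  are|
|frog      |
|system    |
|fish      |

Derivation:
Line 1: ['happy'] (min_width=5, slack=5)
Line 2: ['number'] (min_width=6, slack=4)
Line 3: ['support'] (min_width=7, slack=3)
Line 4: ['fast'] (min_width=4, slack=6)
Line 5: ['vector'] (min_width=6, slack=4)
Line 6: ['water'] (min_width=5, slack=5)
Line 7: ['silver', 'of'] (min_width=9, slack=1)
Line 8: ['will'] (min_width=4, slack=6)
Line 9: ['kitchen'] (min_width=7, slack=3)
Line 10: ['yellow'] (min_width=6, slack=4)
Line 11: ['fire', 'bed'] (min_width=8, slack=2)
Line 12: ['robot'] (min_width=5, slack=5)
Line 13: ['heart', 'are'] (min_width=9, slack=1)
Line 14: ['frog'] (min_width=4, slack=6)
Line 15: ['system'] (min_width=6, slack=4)
Line 16: ['fish'] (min_width=4, slack=6)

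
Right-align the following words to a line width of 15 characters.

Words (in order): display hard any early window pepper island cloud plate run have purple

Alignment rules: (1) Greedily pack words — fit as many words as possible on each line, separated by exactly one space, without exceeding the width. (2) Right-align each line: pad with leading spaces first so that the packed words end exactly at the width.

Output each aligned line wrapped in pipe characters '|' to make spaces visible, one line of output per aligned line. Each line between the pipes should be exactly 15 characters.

Line 1: ['display', 'hard'] (min_width=12, slack=3)
Line 2: ['any', 'early'] (min_width=9, slack=6)
Line 3: ['window', 'pepper'] (min_width=13, slack=2)
Line 4: ['island', 'cloud'] (min_width=12, slack=3)
Line 5: ['plate', 'run', 'have'] (min_width=14, slack=1)
Line 6: ['purple'] (min_width=6, slack=9)

Answer: |   display hard|
|      any early|
|  window pepper|
|   island cloud|
| plate run have|
|         purple|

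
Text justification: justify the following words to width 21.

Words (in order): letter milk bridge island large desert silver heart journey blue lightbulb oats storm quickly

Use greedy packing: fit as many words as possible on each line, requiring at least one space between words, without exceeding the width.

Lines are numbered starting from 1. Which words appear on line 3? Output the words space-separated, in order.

Answer: silver heart journey

Derivation:
Line 1: ['letter', 'milk', 'bridge'] (min_width=18, slack=3)
Line 2: ['island', 'large', 'desert'] (min_width=19, slack=2)
Line 3: ['silver', 'heart', 'journey'] (min_width=20, slack=1)
Line 4: ['blue', 'lightbulb', 'oats'] (min_width=19, slack=2)
Line 5: ['storm', 'quickly'] (min_width=13, slack=8)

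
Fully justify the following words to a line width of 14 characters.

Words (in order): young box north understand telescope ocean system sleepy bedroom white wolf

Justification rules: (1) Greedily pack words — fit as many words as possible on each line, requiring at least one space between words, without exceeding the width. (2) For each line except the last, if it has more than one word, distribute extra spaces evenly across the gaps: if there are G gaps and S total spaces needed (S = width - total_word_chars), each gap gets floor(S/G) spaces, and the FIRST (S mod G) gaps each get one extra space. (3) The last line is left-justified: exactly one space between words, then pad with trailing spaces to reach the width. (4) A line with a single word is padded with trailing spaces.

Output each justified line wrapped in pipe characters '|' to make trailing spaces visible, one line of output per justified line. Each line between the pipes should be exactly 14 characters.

Line 1: ['young', 'box'] (min_width=9, slack=5)
Line 2: ['north'] (min_width=5, slack=9)
Line 3: ['understand'] (min_width=10, slack=4)
Line 4: ['telescope'] (min_width=9, slack=5)
Line 5: ['ocean', 'system'] (min_width=12, slack=2)
Line 6: ['sleepy', 'bedroom'] (min_width=14, slack=0)
Line 7: ['white', 'wolf'] (min_width=10, slack=4)

Answer: |young      box|
|north         |
|understand    |
|telescope     |
|ocean   system|
|sleepy bedroom|
|white wolf    |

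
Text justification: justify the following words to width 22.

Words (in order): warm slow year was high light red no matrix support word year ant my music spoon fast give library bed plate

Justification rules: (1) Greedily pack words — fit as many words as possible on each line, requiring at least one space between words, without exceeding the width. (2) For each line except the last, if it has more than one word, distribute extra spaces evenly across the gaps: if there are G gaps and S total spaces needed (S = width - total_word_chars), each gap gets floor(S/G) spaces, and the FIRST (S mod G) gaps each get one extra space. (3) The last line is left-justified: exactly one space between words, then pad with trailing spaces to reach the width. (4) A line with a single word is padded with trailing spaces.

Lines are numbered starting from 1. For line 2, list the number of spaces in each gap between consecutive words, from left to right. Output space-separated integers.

Line 1: ['warm', 'slow', 'year', 'was'] (min_width=18, slack=4)
Line 2: ['high', 'light', 'red', 'no'] (min_width=17, slack=5)
Line 3: ['matrix', 'support', 'word'] (min_width=19, slack=3)
Line 4: ['year', 'ant', 'my', 'music'] (min_width=17, slack=5)
Line 5: ['spoon', 'fast', 'give'] (min_width=15, slack=7)
Line 6: ['library', 'bed', 'plate'] (min_width=17, slack=5)

Answer: 3 3 2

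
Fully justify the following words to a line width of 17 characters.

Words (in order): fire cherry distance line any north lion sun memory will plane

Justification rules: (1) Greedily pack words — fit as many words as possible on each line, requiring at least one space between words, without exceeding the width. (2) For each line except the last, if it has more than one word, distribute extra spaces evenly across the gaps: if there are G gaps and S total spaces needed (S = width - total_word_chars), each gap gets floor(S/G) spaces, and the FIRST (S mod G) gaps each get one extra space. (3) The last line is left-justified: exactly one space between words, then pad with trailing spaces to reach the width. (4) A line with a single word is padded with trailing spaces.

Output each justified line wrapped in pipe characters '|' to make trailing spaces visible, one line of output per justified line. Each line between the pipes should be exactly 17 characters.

Line 1: ['fire', 'cherry'] (min_width=11, slack=6)
Line 2: ['distance', 'line', 'any'] (min_width=17, slack=0)
Line 3: ['north', 'lion', 'sun'] (min_width=14, slack=3)
Line 4: ['memory', 'will', 'plane'] (min_width=17, slack=0)

Answer: |fire       cherry|
|distance line any|
|north   lion  sun|
|memory will plane|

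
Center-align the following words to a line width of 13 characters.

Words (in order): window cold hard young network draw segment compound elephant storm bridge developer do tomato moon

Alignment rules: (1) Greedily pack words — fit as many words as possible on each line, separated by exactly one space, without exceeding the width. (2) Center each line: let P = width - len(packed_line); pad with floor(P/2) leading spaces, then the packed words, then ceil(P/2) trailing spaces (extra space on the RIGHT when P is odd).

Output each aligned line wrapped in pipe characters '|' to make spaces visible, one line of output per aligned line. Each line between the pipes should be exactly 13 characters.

Answer: | window cold |
| hard young  |
|network draw |
|   segment   |
|  compound   |
|  elephant   |
|storm bridge |
|developer do |
| tomato moon |

Derivation:
Line 1: ['window', 'cold'] (min_width=11, slack=2)
Line 2: ['hard', 'young'] (min_width=10, slack=3)
Line 3: ['network', 'draw'] (min_width=12, slack=1)
Line 4: ['segment'] (min_width=7, slack=6)
Line 5: ['compound'] (min_width=8, slack=5)
Line 6: ['elephant'] (min_width=8, slack=5)
Line 7: ['storm', 'bridge'] (min_width=12, slack=1)
Line 8: ['developer', 'do'] (min_width=12, slack=1)
Line 9: ['tomato', 'moon'] (min_width=11, slack=2)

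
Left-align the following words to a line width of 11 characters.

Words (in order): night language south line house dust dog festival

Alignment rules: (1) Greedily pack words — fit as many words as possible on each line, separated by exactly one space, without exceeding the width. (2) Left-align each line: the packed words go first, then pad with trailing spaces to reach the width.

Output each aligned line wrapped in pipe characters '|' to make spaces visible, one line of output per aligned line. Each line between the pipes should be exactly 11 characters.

Answer: |night      |
|language   |
|south line |
|house dust |
|dog        |
|festival   |

Derivation:
Line 1: ['night'] (min_width=5, slack=6)
Line 2: ['language'] (min_width=8, slack=3)
Line 3: ['south', 'line'] (min_width=10, slack=1)
Line 4: ['house', 'dust'] (min_width=10, slack=1)
Line 5: ['dog'] (min_width=3, slack=8)
Line 6: ['festival'] (min_width=8, slack=3)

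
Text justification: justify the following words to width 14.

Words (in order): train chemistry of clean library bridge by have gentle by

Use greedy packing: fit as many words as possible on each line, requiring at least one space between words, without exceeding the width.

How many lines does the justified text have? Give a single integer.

Answer: 5

Derivation:
Line 1: ['train'] (min_width=5, slack=9)
Line 2: ['chemistry', 'of'] (min_width=12, slack=2)
Line 3: ['clean', 'library'] (min_width=13, slack=1)
Line 4: ['bridge', 'by', 'have'] (min_width=14, slack=0)
Line 5: ['gentle', 'by'] (min_width=9, slack=5)
Total lines: 5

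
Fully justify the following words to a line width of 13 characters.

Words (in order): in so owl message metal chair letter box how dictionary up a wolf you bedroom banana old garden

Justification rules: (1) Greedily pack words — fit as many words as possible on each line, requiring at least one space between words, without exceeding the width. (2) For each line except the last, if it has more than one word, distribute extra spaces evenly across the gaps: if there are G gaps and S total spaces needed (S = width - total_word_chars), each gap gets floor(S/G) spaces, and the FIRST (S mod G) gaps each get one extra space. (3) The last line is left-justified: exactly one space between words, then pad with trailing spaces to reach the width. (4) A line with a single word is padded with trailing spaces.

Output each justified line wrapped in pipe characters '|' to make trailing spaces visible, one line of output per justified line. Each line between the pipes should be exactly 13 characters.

Answer: |in   so   owl|
|message metal|
|chair  letter|
|box       how|
|dictionary up|
|a   wolf  you|
|bedroom      |
|banana    old|
|garden       |

Derivation:
Line 1: ['in', 'so', 'owl'] (min_width=9, slack=4)
Line 2: ['message', 'metal'] (min_width=13, slack=0)
Line 3: ['chair', 'letter'] (min_width=12, slack=1)
Line 4: ['box', 'how'] (min_width=7, slack=6)
Line 5: ['dictionary', 'up'] (min_width=13, slack=0)
Line 6: ['a', 'wolf', 'you'] (min_width=10, slack=3)
Line 7: ['bedroom'] (min_width=7, slack=6)
Line 8: ['banana', 'old'] (min_width=10, slack=3)
Line 9: ['garden'] (min_width=6, slack=7)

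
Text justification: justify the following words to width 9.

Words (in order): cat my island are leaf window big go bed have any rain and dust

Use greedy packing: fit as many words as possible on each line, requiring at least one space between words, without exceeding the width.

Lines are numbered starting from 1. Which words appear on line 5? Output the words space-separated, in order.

Answer: big go

Derivation:
Line 1: ['cat', 'my'] (min_width=6, slack=3)
Line 2: ['island'] (min_width=6, slack=3)
Line 3: ['are', 'leaf'] (min_width=8, slack=1)
Line 4: ['window'] (min_width=6, slack=3)
Line 5: ['big', 'go'] (min_width=6, slack=3)
Line 6: ['bed', 'have'] (min_width=8, slack=1)
Line 7: ['any', 'rain'] (min_width=8, slack=1)
Line 8: ['and', 'dust'] (min_width=8, slack=1)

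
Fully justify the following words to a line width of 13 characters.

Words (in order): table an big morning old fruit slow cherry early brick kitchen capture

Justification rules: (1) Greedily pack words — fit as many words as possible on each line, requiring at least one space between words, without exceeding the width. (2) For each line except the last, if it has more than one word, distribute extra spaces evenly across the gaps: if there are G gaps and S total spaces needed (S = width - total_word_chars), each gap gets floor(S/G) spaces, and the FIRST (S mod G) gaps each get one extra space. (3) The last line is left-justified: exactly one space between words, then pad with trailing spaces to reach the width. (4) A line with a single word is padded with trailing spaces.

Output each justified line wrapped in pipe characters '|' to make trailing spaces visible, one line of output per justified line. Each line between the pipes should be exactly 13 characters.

Answer: |table  an big|
|morning   old|
|fruit    slow|
|cherry  early|
|brick kitchen|
|capture      |

Derivation:
Line 1: ['table', 'an', 'big'] (min_width=12, slack=1)
Line 2: ['morning', 'old'] (min_width=11, slack=2)
Line 3: ['fruit', 'slow'] (min_width=10, slack=3)
Line 4: ['cherry', 'early'] (min_width=12, slack=1)
Line 5: ['brick', 'kitchen'] (min_width=13, slack=0)
Line 6: ['capture'] (min_width=7, slack=6)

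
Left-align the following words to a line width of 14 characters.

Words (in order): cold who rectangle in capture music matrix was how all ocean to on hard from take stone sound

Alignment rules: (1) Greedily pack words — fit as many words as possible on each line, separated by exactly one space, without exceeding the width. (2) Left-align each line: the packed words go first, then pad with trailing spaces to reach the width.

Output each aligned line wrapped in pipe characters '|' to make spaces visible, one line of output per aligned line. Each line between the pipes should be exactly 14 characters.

Answer: |cold who      |
|rectangle in  |
|capture music |
|matrix was how|
|all ocean to  |
|on hard from  |
|take stone    |
|sound         |

Derivation:
Line 1: ['cold', 'who'] (min_width=8, slack=6)
Line 2: ['rectangle', 'in'] (min_width=12, slack=2)
Line 3: ['capture', 'music'] (min_width=13, slack=1)
Line 4: ['matrix', 'was', 'how'] (min_width=14, slack=0)
Line 5: ['all', 'ocean', 'to'] (min_width=12, slack=2)
Line 6: ['on', 'hard', 'from'] (min_width=12, slack=2)
Line 7: ['take', 'stone'] (min_width=10, slack=4)
Line 8: ['sound'] (min_width=5, slack=9)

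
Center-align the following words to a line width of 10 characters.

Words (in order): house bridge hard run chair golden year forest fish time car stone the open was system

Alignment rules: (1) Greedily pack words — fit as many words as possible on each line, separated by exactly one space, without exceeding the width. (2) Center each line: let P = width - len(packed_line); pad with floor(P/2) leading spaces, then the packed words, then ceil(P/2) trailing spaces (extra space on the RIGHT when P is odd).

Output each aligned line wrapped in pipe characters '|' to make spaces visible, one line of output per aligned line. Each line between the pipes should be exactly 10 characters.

Answer: |  house   |
|  bridge  |
| hard run |
|  chair   |
|  golden  |
|   year   |
|  forest  |
|fish time |
|car stone |
| the open |
|was system|

Derivation:
Line 1: ['house'] (min_width=5, slack=5)
Line 2: ['bridge'] (min_width=6, slack=4)
Line 3: ['hard', 'run'] (min_width=8, slack=2)
Line 4: ['chair'] (min_width=5, slack=5)
Line 5: ['golden'] (min_width=6, slack=4)
Line 6: ['year'] (min_width=4, slack=6)
Line 7: ['forest'] (min_width=6, slack=4)
Line 8: ['fish', 'time'] (min_width=9, slack=1)
Line 9: ['car', 'stone'] (min_width=9, slack=1)
Line 10: ['the', 'open'] (min_width=8, slack=2)
Line 11: ['was', 'system'] (min_width=10, slack=0)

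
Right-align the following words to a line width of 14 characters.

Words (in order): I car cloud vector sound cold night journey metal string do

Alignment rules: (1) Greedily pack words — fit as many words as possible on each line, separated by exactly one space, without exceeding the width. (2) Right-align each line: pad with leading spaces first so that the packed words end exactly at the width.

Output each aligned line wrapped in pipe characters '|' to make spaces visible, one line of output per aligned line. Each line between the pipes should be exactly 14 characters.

Answer: |   I car cloud|
|  vector sound|
|    cold night|
| journey metal|
|     string do|

Derivation:
Line 1: ['I', 'car', 'cloud'] (min_width=11, slack=3)
Line 2: ['vector', 'sound'] (min_width=12, slack=2)
Line 3: ['cold', 'night'] (min_width=10, slack=4)
Line 4: ['journey', 'metal'] (min_width=13, slack=1)
Line 5: ['string', 'do'] (min_width=9, slack=5)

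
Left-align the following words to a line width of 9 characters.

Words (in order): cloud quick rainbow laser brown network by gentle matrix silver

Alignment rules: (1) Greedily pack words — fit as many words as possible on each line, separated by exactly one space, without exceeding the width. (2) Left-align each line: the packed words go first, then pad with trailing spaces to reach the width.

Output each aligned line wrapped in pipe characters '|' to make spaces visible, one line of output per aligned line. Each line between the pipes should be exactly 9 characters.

Line 1: ['cloud'] (min_width=5, slack=4)
Line 2: ['quick'] (min_width=5, slack=4)
Line 3: ['rainbow'] (min_width=7, slack=2)
Line 4: ['laser'] (min_width=5, slack=4)
Line 5: ['brown'] (min_width=5, slack=4)
Line 6: ['network'] (min_width=7, slack=2)
Line 7: ['by', 'gentle'] (min_width=9, slack=0)
Line 8: ['matrix'] (min_width=6, slack=3)
Line 9: ['silver'] (min_width=6, slack=3)

Answer: |cloud    |
|quick    |
|rainbow  |
|laser    |
|brown    |
|network  |
|by gentle|
|matrix   |
|silver   |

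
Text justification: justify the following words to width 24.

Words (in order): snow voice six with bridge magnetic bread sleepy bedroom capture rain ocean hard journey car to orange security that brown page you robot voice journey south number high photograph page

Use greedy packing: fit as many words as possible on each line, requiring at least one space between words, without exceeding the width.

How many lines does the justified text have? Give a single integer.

Answer: 9

Derivation:
Line 1: ['snow', 'voice', 'six', 'with'] (min_width=19, slack=5)
Line 2: ['bridge', 'magnetic', 'bread'] (min_width=21, slack=3)
Line 3: ['sleepy', 'bedroom', 'capture'] (min_width=22, slack=2)
Line 4: ['rain', 'ocean', 'hard', 'journey'] (min_width=23, slack=1)
Line 5: ['car', 'to', 'orange', 'security'] (min_width=22, slack=2)
Line 6: ['that', 'brown', 'page', 'you'] (min_width=19, slack=5)
Line 7: ['robot', 'voice', 'journey'] (min_width=19, slack=5)
Line 8: ['south', 'number', 'high'] (min_width=17, slack=7)
Line 9: ['photograph', 'page'] (min_width=15, slack=9)
Total lines: 9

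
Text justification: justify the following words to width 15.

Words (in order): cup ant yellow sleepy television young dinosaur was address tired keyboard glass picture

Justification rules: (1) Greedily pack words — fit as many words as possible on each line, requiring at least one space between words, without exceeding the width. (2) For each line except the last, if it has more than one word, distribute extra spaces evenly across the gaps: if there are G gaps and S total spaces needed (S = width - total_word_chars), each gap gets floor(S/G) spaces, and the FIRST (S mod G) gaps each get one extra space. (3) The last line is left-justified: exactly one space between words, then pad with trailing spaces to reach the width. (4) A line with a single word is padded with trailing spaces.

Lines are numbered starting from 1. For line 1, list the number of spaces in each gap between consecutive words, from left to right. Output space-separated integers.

Line 1: ['cup', 'ant', 'yellow'] (min_width=14, slack=1)
Line 2: ['sleepy'] (min_width=6, slack=9)
Line 3: ['television'] (min_width=10, slack=5)
Line 4: ['young', 'dinosaur'] (min_width=14, slack=1)
Line 5: ['was', 'address'] (min_width=11, slack=4)
Line 6: ['tired', 'keyboard'] (min_width=14, slack=1)
Line 7: ['glass', 'picture'] (min_width=13, slack=2)

Answer: 2 1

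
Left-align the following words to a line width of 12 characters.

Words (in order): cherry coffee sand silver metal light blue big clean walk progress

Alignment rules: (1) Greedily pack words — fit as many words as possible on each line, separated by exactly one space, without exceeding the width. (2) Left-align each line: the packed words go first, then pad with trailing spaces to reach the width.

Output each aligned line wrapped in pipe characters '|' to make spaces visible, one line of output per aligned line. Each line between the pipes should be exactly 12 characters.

Answer: |cherry      |
|coffee sand |
|silver metal|
|light blue  |
|big clean   |
|walk        |
|progress    |

Derivation:
Line 1: ['cherry'] (min_width=6, slack=6)
Line 2: ['coffee', 'sand'] (min_width=11, slack=1)
Line 3: ['silver', 'metal'] (min_width=12, slack=0)
Line 4: ['light', 'blue'] (min_width=10, slack=2)
Line 5: ['big', 'clean'] (min_width=9, slack=3)
Line 6: ['walk'] (min_width=4, slack=8)
Line 7: ['progress'] (min_width=8, slack=4)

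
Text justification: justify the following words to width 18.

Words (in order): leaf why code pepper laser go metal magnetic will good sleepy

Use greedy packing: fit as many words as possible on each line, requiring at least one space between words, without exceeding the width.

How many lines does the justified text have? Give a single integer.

Answer: 4

Derivation:
Line 1: ['leaf', 'why', 'code'] (min_width=13, slack=5)
Line 2: ['pepper', 'laser', 'go'] (min_width=15, slack=3)
Line 3: ['metal', 'magnetic'] (min_width=14, slack=4)
Line 4: ['will', 'good', 'sleepy'] (min_width=16, slack=2)
Total lines: 4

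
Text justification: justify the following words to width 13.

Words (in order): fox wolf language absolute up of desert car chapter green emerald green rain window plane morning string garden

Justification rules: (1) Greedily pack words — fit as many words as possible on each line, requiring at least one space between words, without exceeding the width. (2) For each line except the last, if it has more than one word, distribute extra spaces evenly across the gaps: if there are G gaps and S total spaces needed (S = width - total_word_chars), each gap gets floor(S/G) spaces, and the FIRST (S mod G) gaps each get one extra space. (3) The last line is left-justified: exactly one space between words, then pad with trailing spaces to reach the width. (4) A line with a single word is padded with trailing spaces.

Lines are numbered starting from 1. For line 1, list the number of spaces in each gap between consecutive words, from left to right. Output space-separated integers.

Line 1: ['fox', 'wolf'] (min_width=8, slack=5)
Line 2: ['language'] (min_width=8, slack=5)
Line 3: ['absolute', 'up'] (min_width=11, slack=2)
Line 4: ['of', 'desert', 'car'] (min_width=13, slack=0)
Line 5: ['chapter', 'green'] (min_width=13, slack=0)
Line 6: ['emerald', 'green'] (min_width=13, slack=0)
Line 7: ['rain', 'window'] (min_width=11, slack=2)
Line 8: ['plane', 'morning'] (min_width=13, slack=0)
Line 9: ['string', 'garden'] (min_width=13, slack=0)

Answer: 6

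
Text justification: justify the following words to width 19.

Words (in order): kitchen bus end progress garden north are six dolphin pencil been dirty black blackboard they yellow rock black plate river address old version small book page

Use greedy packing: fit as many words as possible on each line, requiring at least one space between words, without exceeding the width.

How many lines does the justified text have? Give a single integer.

Line 1: ['kitchen', 'bus', 'end'] (min_width=15, slack=4)
Line 2: ['progress', 'garden'] (min_width=15, slack=4)
Line 3: ['north', 'are', 'six'] (min_width=13, slack=6)
Line 4: ['dolphin', 'pencil', 'been'] (min_width=19, slack=0)
Line 5: ['dirty', 'black'] (min_width=11, slack=8)
Line 6: ['blackboard', 'they'] (min_width=15, slack=4)
Line 7: ['yellow', 'rock', 'black'] (min_width=17, slack=2)
Line 8: ['plate', 'river', 'address'] (min_width=19, slack=0)
Line 9: ['old', 'version', 'small'] (min_width=17, slack=2)
Line 10: ['book', 'page'] (min_width=9, slack=10)
Total lines: 10

Answer: 10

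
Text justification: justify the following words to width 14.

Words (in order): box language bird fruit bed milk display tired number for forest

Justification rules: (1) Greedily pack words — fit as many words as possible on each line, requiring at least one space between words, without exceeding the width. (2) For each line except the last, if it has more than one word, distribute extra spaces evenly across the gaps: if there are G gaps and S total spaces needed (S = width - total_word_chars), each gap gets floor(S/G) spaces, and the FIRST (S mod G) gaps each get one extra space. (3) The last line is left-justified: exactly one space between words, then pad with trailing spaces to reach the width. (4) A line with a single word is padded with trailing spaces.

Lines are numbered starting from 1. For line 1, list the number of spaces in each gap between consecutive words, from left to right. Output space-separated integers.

Answer: 3

Derivation:
Line 1: ['box', 'language'] (min_width=12, slack=2)
Line 2: ['bird', 'fruit', 'bed'] (min_width=14, slack=0)
Line 3: ['milk', 'display'] (min_width=12, slack=2)
Line 4: ['tired', 'number'] (min_width=12, slack=2)
Line 5: ['for', 'forest'] (min_width=10, slack=4)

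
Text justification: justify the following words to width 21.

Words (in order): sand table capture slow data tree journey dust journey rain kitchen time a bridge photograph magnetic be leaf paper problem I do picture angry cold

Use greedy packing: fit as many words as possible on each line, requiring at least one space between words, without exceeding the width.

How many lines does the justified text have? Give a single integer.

Line 1: ['sand', 'table', 'capture'] (min_width=18, slack=3)
Line 2: ['slow', 'data', 'tree'] (min_width=14, slack=7)
Line 3: ['journey', 'dust', 'journey'] (min_width=20, slack=1)
Line 4: ['rain', 'kitchen', 'time', 'a'] (min_width=19, slack=2)
Line 5: ['bridge', 'photograph'] (min_width=17, slack=4)
Line 6: ['magnetic', 'be', 'leaf'] (min_width=16, slack=5)
Line 7: ['paper', 'problem', 'I', 'do'] (min_width=18, slack=3)
Line 8: ['picture', 'angry', 'cold'] (min_width=18, slack=3)
Total lines: 8

Answer: 8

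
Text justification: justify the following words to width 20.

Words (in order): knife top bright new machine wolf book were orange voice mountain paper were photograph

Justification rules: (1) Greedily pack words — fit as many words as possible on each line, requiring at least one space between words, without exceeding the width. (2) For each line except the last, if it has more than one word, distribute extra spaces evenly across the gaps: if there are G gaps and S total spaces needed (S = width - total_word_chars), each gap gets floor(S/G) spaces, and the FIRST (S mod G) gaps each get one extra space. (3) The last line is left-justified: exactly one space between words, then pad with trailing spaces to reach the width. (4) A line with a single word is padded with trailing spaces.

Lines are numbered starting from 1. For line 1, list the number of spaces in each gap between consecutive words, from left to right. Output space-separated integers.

Answer: 1 1 1

Derivation:
Line 1: ['knife', 'top', 'bright', 'new'] (min_width=20, slack=0)
Line 2: ['machine', 'wolf', 'book'] (min_width=17, slack=3)
Line 3: ['were', 'orange', 'voice'] (min_width=17, slack=3)
Line 4: ['mountain', 'paper', 'were'] (min_width=19, slack=1)
Line 5: ['photograph'] (min_width=10, slack=10)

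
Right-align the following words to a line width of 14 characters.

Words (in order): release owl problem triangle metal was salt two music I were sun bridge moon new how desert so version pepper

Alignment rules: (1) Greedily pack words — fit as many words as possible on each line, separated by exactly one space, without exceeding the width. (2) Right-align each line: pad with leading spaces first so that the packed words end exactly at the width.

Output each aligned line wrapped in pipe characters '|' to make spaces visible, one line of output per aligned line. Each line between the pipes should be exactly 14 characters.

Answer: |   release owl|
|       problem|
|triangle metal|
|  was salt two|
|  music I were|
|    sun bridge|
|  moon new how|
|     desert so|
|version pepper|

Derivation:
Line 1: ['release', 'owl'] (min_width=11, slack=3)
Line 2: ['problem'] (min_width=7, slack=7)
Line 3: ['triangle', 'metal'] (min_width=14, slack=0)
Line 4: ['was', 'salt', 'two'] (min_width=12, slack=2)
Line 5: ['music', 'I', 'were'] (min_width=12, slack=2)
Line 6: ['sun', 'bridge'] (min_width=10, slack=4)
Line 7: ['moon', 'new', 'how'] (min_width=12, slack=2)
Line 8: ['desert', 'so'] (min_width=9, slack=5)
Line 9: ['version', 'pepper'] (min_width=14, slack=0)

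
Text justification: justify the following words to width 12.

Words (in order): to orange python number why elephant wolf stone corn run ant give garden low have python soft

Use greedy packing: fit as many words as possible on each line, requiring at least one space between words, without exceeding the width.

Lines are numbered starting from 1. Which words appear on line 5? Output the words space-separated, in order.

Line 1: ['to', 'orange'] (min_width=9, slack=3)
Line 2: ['python'] (min_width=6, slack=6)
Line 3: ['number', 'why'] (min_width=10, slack=2)
Line 4: ['elephant'] (min_width=8, slack=4)
Line 5: ['wolf', 'stone'] (min_width=10, slack=2)
Line 6: ['corn', 'run', 'ant'] (min_width=12, slack=0)
Line 7: ['give', 'garden'] (min_width=11, slack=1)
Line 8: ['low', 'have'] (min_width=8, slack=4)
Line 9: ['python', 'soft'] (min_width=11, slack=1)

Answer: wolf stone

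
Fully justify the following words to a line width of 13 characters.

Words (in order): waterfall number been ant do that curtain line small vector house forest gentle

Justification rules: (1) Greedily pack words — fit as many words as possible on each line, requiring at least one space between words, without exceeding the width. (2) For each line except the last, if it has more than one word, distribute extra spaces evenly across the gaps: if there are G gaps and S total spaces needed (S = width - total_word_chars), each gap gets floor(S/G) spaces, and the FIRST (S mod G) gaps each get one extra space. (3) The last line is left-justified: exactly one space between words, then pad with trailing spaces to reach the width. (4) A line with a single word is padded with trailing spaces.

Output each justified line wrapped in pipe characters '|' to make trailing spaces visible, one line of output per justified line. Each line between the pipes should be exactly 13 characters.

Answer: |waterfall    |
|number   been|
|ant  do  that|
|curtain  line|
|small  vector|
|house  forest|
|gentle       |

Derivation:
Line 1: ['waterfall'] (min_width=9, slack=4)
Line 2: ['number', 'been'] (min_width=11, slack=2)
Line 3: ['ant', 'do', 'that'] (min_width=11, slack=2)
Line 4: ['curtain', 'line'] (min_width=12, slack=1)
Line 5: ['small', 'vector'] (min_width=12, slack=1)
Line 6: ['house', 'forest'] (min_width=12, slack=1)
Line 7: ['gentle'] (min_width=6, slack=7)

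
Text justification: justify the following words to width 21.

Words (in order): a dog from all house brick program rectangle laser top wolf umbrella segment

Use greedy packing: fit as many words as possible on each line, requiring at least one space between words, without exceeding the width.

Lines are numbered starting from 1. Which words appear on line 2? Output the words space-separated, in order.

Line 1: ['a', 'dog', 'from', 'all', 'house'] (min_width=20, slack=1)
Line 2: ['brick', 'program'] (min_width=13, slack=8)
Line 3: ['rectangle', 'laser', 'top'] (min_width=19, slack=2)
Line 4: ['wolf', 'umbrella', 'segment'] (min_width=21, slack=0)

Answer: brick program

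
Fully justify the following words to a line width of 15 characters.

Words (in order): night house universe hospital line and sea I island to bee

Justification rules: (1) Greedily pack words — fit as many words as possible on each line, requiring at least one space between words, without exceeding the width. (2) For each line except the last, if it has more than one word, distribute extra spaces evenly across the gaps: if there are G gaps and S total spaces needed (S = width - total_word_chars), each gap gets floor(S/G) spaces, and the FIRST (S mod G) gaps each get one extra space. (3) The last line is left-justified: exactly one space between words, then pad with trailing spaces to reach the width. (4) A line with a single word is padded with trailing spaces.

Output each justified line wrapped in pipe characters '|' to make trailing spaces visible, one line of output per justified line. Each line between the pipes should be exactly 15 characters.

Line 1: ['night', 'house'] (min_width=11, slack=4)
Line 2: ['universe'] (min_width=8, slack=7)
Line 3: ['hospital', 'line'] (min_width=13, slack=2)
Line 4: ['and', 'sea', 'I'] (min_width=9, slack=6)
Line 5: ['island', 'to', 'bee'] (min_width=13, slack=2)

Answer: |night     house|
|universe       |
|hospital   line|
|and    sea    I|
|island to bee  |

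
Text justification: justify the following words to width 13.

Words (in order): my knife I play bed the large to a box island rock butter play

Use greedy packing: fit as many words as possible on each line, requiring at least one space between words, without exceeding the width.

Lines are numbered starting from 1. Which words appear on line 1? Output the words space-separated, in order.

Line 1: ['my', 'knife', 'I'] (min_width=10, slack=3)
Line 2: ['play', 'bed', 'the'] (min_width=12, slack=1)
Line 3: ['large', 'to', 'a'] (min_width=10, slack=3)
Line 4: ['box', 'island'] (min_width=10, slack=3)
Line 5: ['rock', 'butter'] (min_width=11, slack=2)
Line 6: ['play'] (min_width=4, slack=9)

Answer: my knife I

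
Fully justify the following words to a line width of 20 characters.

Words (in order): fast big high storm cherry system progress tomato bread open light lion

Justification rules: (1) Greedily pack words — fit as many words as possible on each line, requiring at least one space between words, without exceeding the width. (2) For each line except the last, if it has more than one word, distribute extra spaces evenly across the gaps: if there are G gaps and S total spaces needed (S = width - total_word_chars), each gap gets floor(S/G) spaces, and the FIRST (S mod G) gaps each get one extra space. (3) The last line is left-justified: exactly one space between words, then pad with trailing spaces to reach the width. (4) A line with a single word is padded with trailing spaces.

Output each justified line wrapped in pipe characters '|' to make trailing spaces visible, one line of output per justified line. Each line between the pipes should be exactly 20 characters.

Line 1: ['fast', 'big', 'high', 'storm'] (min_width=19, slack=1)
Line 2: ['cherry', 'system'] (min_width=13, slack=7)
Line 3: ['progress', 'tomato'] (min_width=15, slack=5)
Line 4: ['bread', 'open', 'light'] (min_width=16, slack=4)
Line 5: ['lion'] (min_width=4, slack=16)

Answer: |fast  big high storm|
|cherry        system|
|progress      tomato|
|bread   open   light|
|lion                |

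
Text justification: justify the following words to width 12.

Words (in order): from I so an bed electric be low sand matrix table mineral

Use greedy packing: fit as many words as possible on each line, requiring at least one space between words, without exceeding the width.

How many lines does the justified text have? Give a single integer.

Line 1: ['from', 'I', 'so', 'an'] (min_width=12, slack=0)
Line 2: ['bed', 'electric'] (min_width=12, slack=0)
Line 3: ['be', 'low', 'sand'] (min_width=11, slack=1)
Line 4: ['matrix', 'table'] (min_width=12, slack=0)
Line 5: ['mineral'] (min_width=7, slack=5)
Total lines: 5

Answer: 5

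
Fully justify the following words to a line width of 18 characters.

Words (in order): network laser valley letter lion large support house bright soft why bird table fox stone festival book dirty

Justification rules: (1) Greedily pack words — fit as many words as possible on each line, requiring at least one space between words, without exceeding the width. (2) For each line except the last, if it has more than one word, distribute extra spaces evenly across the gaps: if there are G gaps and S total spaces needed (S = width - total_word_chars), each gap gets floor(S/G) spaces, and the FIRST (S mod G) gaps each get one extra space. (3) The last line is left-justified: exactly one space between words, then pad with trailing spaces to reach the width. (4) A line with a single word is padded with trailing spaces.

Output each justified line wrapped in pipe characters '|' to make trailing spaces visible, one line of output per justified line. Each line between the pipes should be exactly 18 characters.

Line 1: ['network', 'laser'] (min_width=13, slack=5)
Line 2: ['valley', 'letter', 'lion'] (min_width=18, slack=0)
Line 3: ['large', 'support'] (min_width=13, slack=5)
Line 4: ['house', 'bright', 'soft'] (min_width=17, slack=1)
Line 5: ['why', 'bird', 'table', 'fox'] (min_width=18, slack=0)
Line 6: ['stone', 'festival'] (min_width=14, slack=4)
Line 7: ['book', 'dirty'] (min_width=10, slack=8)

Answer: |network      laser|
|valley letter lion|
|large      support|
|house  bright soft|
|why bird table fox|
|stone     festival|
|book dirty        |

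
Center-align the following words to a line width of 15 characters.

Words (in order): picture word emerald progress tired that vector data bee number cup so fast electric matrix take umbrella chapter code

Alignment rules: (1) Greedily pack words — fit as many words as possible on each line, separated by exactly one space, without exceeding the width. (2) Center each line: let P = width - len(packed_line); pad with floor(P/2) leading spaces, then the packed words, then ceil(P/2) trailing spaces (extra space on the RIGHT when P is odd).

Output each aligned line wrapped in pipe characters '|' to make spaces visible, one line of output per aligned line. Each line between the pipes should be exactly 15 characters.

Answer: | picture word  |
|    emerald    |
|progress tired |
|  that vector  |
|data bee number|
|  cup so fast  |
|electric matrix|
| take umbrella |
| chapter code  |

Derivation:
Line 1: ['picture', 'word'] (min_width=12, slack=3)
Line 2: ['emerald'] (min_width=7, slack=8)
Line 3: ['progress', 'tired'] (min_width=14, slack=1)
Line 4: ['that', 'vector'] (min_width=11, slack=4)
Line 5: ['data', 'bee', 'number'] (min_width=15, slack=0)
Line 6: ['cup', 'so', 'fast'] (min_width=11, slack=4)
Line 7: ['electric', 'matrix'] (min_width=15, slack=0)
Line 8: ['take', 'umbrella'] (min_width=13, slack=2)
Line 9: ['chapter', 'code'] (min_width=12, slack=3)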